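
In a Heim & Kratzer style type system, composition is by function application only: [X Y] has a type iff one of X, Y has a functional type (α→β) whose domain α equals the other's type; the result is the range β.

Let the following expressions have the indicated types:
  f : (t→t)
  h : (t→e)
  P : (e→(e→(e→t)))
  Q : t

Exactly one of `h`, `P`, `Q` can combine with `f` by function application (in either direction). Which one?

Q

h : (t→e) — neither side's domain matches the other.
P : (e→(e→(e→t))) — neither side's domain matches the other.
Q — combines: f : (t→t) takes Q : t as argument, giving t.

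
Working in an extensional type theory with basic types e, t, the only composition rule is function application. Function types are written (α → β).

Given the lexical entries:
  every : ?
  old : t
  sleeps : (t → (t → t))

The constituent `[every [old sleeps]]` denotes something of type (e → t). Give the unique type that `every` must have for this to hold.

((t → t) → (e → t))

[every [old sleeps]] must have type (e → t). The sister [old sleeps] has type (t → t); that is not a function onto (e → t), so every must be the functor, of type ((t → t) → (e → t)).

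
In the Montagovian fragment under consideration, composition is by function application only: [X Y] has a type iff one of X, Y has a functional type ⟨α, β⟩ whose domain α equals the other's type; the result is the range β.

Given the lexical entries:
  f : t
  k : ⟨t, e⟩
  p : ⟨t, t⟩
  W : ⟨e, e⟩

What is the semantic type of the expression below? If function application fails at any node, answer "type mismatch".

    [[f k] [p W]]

[f k] — k of type ⟨t, e⟩ combines with f of type t: type e.
[p W]: ⟨t, t⟩ and ⟨e, e⟩ cannot combine by function application — type clash.

type mismatch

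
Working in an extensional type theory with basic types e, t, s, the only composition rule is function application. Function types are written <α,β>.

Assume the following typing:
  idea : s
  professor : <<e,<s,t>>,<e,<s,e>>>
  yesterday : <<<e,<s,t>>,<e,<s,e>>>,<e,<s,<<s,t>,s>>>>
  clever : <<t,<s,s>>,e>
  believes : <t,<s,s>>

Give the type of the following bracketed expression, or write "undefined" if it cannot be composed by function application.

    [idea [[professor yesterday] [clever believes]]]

[professor yesterday] — yesterday of type <<<e,<s,t>>,<e,<s,e>>>,<e,<s,<<s,t>,s>>>> combines with professor of type <<e,<s,t>>,<e,<s,e>>>: type <e,<s,<<s,t>,s>>>.
[clever believes] — clever of type <<t,<s,s>>,e> combines with believes of type <t,<s,s>>: type e.
[[professor yesterday] [clever believes]] — [professor yesterday] of type <e,<s,<<s,t>,s>>> combines with [clever believes] of type e: type <s,<<s,t>,s>>.
[idea [[professor yesterday] [clever believes]]] — [[professor yesterday] [clever believes]] of type <s,<<s,t>,s>> combines with idea of type s: type <<s,t>,s>.

<<s,t>,s>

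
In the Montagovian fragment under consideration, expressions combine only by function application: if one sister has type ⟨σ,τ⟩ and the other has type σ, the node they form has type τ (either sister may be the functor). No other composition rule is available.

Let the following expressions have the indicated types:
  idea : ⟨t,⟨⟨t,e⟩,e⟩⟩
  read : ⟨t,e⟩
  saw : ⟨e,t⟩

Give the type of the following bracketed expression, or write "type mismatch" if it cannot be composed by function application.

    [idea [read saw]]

type mismatch

[read saw]: ⟨t,e⟩ with ⟨e,t⟩ — neither is a function whose domain matches the other; composition fails here.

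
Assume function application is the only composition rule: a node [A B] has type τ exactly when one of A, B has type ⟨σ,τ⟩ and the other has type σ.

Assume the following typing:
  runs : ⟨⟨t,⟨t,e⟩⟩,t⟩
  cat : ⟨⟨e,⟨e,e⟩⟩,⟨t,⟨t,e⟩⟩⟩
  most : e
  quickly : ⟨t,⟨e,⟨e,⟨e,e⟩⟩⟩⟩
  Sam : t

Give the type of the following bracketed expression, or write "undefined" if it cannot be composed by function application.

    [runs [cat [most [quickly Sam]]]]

t

[quickly Sam]: functor quickly : ⟨t,⟨e,⟨e,⟨e,e⟩⟩⟩⟩, argument Sam : t; result ⟨e,⟨e,⟨e,e⟩⟩⟩.
[most [quickly Sam]]: functor [quickly Sam] : ⟨e,⟨e,⟨e,e⟩⟩⟩, argument most : e; result ⟨e,⟨e,e⟩⟩.
[cat [most [quickly Sam]]]: functor cat : ⟨⟨e,⟨e,e⟩⟩,⟨t,⟨t,e⟩⟩⟩, argument [most [quickly Sam]] : ⟨e,⟨e,e⟩⟩; result ⟨t,⟨t,e⟩⟩.
[runs [cat [most [quickly Sam]]]]: functor runs : ⟨⟨t,⟨t,e⟩⟩,t⟩, argument [cat [most [quickly Sam]]] : ⟨t,⟨t,e⟩⟩; result t.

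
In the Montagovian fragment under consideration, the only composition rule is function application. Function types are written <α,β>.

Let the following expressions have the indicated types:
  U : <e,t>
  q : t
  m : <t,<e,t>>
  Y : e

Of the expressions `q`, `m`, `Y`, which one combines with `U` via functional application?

q : t — neither side's domain matches the other.
m : <t,<e,t>> — neither side's domain matches the other.
Y — combines: U : <e,t> takes Y : e as argument, giving t.

Y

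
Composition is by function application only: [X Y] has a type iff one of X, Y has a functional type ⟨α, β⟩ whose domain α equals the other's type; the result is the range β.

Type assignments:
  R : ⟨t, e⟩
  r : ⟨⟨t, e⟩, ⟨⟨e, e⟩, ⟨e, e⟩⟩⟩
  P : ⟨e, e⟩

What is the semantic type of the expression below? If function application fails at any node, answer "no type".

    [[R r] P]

[R r]: ⟨⟨t, e⟩, ⟨⟨e, e⟩, ⟨e, e⟩⟩⟩ applied to ⟨t, e⟩ yields ⟨⟨e, e⟩, ⟨e, e⟩⟩.
[[R r] P]: ⟨⟨e, e⟩, ⟨e, e⟩⟩ applied to ⟨e, e⟩ yields ⟨e, e⟩.

⟨e, e⟩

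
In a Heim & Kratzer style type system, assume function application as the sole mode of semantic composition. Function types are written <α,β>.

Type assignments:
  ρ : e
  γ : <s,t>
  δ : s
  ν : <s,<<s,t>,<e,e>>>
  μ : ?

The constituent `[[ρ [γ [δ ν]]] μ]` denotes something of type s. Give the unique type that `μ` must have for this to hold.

<e,s>

[[ρ [γ [δ ν]]] μ] must have type s. The sister [ρ [γ [δ ν]]] has type e; that is not a function onto s, so μ must be the functor, of type <e,s>.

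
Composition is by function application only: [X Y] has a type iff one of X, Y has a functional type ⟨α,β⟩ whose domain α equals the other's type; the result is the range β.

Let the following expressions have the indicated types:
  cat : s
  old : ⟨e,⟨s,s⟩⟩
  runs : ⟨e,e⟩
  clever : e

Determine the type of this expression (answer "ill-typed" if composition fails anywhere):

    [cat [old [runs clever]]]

s

[runs clever] — runs of type ⟨e,e⟩ combines with clever of type e: type e.
[old [runs clever]] — old of type ⟨e,⟨s,s⟩⟩ combines with [runs clever] of type e: type ⟨s,s⟩.
[cat [old [runs clever]]] — [old [runs clever]] of type ⟨s,s⟩ combines with cat of type s: type s.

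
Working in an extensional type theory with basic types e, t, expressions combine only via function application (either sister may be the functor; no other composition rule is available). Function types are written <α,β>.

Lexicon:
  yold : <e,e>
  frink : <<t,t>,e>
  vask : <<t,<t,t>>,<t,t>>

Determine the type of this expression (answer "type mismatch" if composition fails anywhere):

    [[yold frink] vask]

type mismatch

[yold frink]: <e,e> with <<t,t>,e> — neither is a function whose domain matches the other; composition fails here.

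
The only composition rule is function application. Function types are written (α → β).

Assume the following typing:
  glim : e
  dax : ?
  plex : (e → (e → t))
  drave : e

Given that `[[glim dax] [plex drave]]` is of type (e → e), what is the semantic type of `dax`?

(e → ((e → t) → (e → e)))

[[glim dax] [plex drave]] is required to be (e → e). [plex drave] : (e → t) cannot yield (e → e) as functor, so [glim dax] : ((e → t) → (e → e)).
[glim dax] is required to be ((e → t) → (e → e)). glim : e cannot yield ((e → t) → (e → e)) as functor, so dax : (e → ((e → t) → (e → e))).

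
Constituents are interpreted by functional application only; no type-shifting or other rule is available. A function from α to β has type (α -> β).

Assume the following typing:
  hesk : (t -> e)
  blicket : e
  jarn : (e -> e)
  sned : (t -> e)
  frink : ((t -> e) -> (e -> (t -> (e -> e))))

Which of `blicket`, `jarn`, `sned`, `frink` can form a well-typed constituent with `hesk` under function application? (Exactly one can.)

frink

blicket : e — does not combine with hesk.
jarn : (e -> e) — does not combine with hesk.
sned : (t -> e) — does not combine with hesk.
frink — combines: frink : ((t -> e) -> (e -> (t -> (e -> e)))) takes hesk : (t -> e) as argument, giving (e -> (t -> (e -> e))).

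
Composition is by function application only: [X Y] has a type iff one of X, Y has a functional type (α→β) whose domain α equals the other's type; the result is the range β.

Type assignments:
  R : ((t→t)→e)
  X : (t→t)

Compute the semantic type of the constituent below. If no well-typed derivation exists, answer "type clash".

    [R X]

At [R X], R : ((t→t)→e) takes X : (t→t), giving e.

e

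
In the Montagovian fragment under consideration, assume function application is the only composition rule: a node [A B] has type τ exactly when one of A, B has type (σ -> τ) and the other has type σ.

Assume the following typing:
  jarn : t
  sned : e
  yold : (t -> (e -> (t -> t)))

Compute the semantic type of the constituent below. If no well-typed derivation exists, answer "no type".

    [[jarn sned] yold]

no type

[jarn sned]: t with e — neither is a function whose domain matches the other; composition fails here.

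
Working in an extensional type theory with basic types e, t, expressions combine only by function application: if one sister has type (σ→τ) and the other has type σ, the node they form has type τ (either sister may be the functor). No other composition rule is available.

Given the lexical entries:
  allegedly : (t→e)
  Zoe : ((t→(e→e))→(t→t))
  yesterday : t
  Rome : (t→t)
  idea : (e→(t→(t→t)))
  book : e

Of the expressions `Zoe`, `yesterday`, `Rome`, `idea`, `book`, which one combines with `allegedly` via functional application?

yesterday

Zoe : ((t→(e→e))→(t→t)) — no; allegedly wants t, and Zoe wants (t→(e→e)).
yesterday — combines: allegedly : (t→e) takes yesterday : t as argument, giving e.
Rome : (t→t) — no; allegedly wants t, and Rome wants t.
idea : (e→(t→(t→t))) — no; allegedly wants t, and idea wants e.
book : e — no; allegedly wants t, and book wants nothing (atomic).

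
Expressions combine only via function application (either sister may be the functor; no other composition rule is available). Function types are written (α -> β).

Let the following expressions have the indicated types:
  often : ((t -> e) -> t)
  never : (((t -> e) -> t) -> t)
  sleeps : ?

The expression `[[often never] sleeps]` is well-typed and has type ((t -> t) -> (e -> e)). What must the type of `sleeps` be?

(t -> ((t -> t) -> (e -> e)))

At [[often never] sleeps] (required: ((t -> t) -> (e -> e))): [often never] is t, which is not a function with range ((t -> t) -> (e -> e)); hence sleeps is the functor — type (t -> ((t -> t) -> (e -> e))).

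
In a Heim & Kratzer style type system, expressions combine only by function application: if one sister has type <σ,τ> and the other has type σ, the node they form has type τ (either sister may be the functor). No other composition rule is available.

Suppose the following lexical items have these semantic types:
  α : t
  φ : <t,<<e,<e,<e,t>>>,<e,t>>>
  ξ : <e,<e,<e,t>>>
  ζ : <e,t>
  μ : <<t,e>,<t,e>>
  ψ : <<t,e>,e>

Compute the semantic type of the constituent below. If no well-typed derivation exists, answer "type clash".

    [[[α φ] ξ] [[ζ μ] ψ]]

type clash

At [α φ], φ : <t,<<e,<e,<e,t>>>,<e,t>>> takes α : t, giving <<e,<e,<e,t>>>,<e,t>>.
At [[α φ] ξ], [α φ] : <<e,<e,<e,t>>>,<e,t>> takes ξ : <e,<e,<e,t>>>, giving <e,t>.
[ζ μ]: <e,t> and <<t,e>,<t,e>> cannot combine by function application — type clash.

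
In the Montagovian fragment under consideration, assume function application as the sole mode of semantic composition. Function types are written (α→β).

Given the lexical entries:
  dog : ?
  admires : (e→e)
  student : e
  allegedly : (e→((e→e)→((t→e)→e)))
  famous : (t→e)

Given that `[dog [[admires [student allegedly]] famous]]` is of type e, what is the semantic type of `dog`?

(e→e)

At [dog [[admires [student allegedly]] famous]] (required: e): [[admires [student allegedly]] famous] is e, which is not a function with range e; hence dog is the functor — type (e→e).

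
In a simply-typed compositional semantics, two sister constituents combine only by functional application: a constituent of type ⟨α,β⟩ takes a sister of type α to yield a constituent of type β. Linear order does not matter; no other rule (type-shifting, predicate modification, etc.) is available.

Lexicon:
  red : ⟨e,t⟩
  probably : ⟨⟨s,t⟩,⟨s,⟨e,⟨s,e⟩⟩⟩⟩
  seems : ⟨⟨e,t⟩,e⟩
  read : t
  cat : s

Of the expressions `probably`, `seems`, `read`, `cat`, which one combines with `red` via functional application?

probably : ⟨⟨s,t⟩,⟨s,⟨e,⟨s,e⟩⟩⟩⟩ — red needs e; probably needs ⟨s,t⟩; neither fits.
seems — combines: seems : ⟨⟨e,t⟩,e⟩ takes red : ⟨e,t⟩ as argument, giving e.
read : t — red needs e; read needs nothing (atomic); neither fits.
cat : s — red needs e; cat needs nothing (atomic); neither fits.

seems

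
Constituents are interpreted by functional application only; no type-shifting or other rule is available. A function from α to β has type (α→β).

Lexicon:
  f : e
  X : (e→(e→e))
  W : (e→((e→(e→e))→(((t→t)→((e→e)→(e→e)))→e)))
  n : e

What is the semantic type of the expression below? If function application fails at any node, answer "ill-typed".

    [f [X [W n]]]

[W n]: W is (e→((e→(e→e))→(((t→t)→((e→e)→(e→e)))→e))), n is e; result ((e→(e→e))→(((t→t)→((e→e)→(e→e)))→e)).
[X [W n]]: [W n] is ((e→(e→e))→(((t→t)→((e→e)→(e→e)))→e)), X is (e→(e→e)); result (((t→t)→((e→e)→(e→e)))→e).
[f [X [W n]]]: e with (((t→t)→((e→e)→(e→e)))→e) — neither is a function whose domain matches the other; composition fails here.

ill-typed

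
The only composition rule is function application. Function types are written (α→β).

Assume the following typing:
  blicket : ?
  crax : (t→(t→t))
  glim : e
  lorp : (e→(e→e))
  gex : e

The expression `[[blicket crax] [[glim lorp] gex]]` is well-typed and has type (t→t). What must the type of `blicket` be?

[[blicket crax] [[glim lorp] gex]] must have type (t→t). The sister [[glim lorp] gex] has type e; that is not a function onto (t→t), so [blicket crax] must be the functor, of type (e→(t→t)).
[blicket crax] must have type (e→(t→t)). The sister crax has type (t→(t→t)); that is not a function onto (e→(t→t)), so blicket must be the functor, of type ((t→(t→t))→(e→(t→t))).

((t→(t→t))→(e→(t→t)))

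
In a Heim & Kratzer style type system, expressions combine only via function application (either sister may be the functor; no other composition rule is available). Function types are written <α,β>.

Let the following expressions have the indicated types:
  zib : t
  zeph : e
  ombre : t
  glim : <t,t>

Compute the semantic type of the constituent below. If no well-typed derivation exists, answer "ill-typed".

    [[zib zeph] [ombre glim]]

ill-typed

At [zib zeph]: neither t nor e can take the other as argument; the node is ill-typed.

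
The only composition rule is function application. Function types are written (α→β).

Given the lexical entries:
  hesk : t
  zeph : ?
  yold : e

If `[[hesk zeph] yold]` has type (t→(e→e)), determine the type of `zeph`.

(t→(e→(t→(e→e))))

[[hesk zeph] yold] is required to be (t→(e→e)). yold : e cannot yield (t→(e→e)) as functor, so [hesk zeph] : (e→(t→(e→e))).
[hesk zeph] is required to be (e→(t→(e→e))). hesk : t cannot yield (e→(t→(e→e))) as functor, so zeph : (t→(e→(t→(e→e)))).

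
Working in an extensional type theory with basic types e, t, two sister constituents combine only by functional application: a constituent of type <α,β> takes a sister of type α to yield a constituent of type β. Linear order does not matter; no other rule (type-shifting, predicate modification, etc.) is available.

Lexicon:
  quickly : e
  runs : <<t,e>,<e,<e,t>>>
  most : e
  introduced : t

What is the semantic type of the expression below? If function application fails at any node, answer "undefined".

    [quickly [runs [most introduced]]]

undefined

[most introduced]: e with t — neither is a function whose domain matches the other; composition fails here.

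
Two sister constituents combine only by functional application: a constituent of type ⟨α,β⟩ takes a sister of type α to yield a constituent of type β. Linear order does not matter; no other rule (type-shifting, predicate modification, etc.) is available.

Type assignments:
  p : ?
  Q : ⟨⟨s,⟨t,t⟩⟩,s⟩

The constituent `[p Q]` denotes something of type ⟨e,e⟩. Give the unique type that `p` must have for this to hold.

For [p Q] to have type ⟨e,e⟩ with Q of type ⟨⟨s,⟨t,t⟩⟩,s⟩, p must be the function: p : ⟨⟨⟨s,⟨t,t⟩⟩,s⟩,⟨e,e⟩⟩.

⟨⟨⟨s,⟨t,t⟩⟩,s⟩,⟨e,e⟩⟩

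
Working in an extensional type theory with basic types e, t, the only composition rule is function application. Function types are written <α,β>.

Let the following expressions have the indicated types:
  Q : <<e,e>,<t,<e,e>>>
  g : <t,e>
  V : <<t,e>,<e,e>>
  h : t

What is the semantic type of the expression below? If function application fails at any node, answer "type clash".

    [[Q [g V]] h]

<e,e>

[g V] — V of type <<t,e>,<e,e>> combines with g of type <t,e>: type <e,e>.
[Q [g V]] — Q of type <<e,e>,<t,<e,e>>> combines with [g V] of type <e,e>: type <t,<e,e>>.
[[Q [g V]] h] — [Q [g V]] of type <t,<e,e>> combines with h of type t: type <e,e>.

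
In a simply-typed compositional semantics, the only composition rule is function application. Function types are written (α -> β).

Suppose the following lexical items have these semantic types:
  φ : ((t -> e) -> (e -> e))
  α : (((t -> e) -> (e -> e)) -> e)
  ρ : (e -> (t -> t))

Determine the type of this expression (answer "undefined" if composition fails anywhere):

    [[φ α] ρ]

[φ α]: (((t -> e) -> (e -> e)) -> e) applied to ((t -> e) -> (e -> e)) yields e.
[[φ α] ρ]: (e -> (t -> t)) applied to e yields (t -> t).

(t -> t)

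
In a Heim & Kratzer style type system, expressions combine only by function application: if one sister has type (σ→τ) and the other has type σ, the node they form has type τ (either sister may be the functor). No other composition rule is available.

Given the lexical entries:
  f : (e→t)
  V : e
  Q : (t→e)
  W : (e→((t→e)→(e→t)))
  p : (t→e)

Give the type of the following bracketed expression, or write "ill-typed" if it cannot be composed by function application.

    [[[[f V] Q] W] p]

[f V]: (e→t) applied to e yields t.
[[f V] Q]: (t→e) applied to t yields e.
[[[f V] Q] W]: (e→((t→e)→(e→t))) applied to e yields ((t→e)→(e→t)).
[[[[f V] Q] W] p]: ((t→e)→(e→t)) applied to (t→e) yields (e→t).

(e→t)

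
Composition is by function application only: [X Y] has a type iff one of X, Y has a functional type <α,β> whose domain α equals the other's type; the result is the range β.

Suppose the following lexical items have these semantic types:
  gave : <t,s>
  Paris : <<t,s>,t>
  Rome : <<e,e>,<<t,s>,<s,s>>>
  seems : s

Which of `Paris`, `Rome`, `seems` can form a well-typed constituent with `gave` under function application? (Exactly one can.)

Paris — combines: Paris : <<t,s>,t> takes gave : <t,s> as argument, giving t.
Rome : <<e,e>,<<t,s>,<s,s>>> — gave needs t; Rome needs <e,e>; neither fits.
seems : s — gave needs t; seems needs nothing (atomic); neither fits.

Paris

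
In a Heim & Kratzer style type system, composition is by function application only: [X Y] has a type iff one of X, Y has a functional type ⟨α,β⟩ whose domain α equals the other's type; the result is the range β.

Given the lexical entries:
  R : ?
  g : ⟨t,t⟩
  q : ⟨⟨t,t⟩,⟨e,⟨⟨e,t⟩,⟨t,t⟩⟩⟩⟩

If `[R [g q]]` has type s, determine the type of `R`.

[R [g q]] must have type s. The sister [g q] has type ⟨e,⟨⟨e,t⟩,⟨t,t⟩⟩⟩; that is not a function onto s, so R must be the functor, of type ⟨⟨e,⟨⟨e,t⟩,⟨t,t⟩⟩⟩,s⟩.

⟨⟨e,⟨⟨e,t⟩,⟨t,t⟩⟩⟩,s⟩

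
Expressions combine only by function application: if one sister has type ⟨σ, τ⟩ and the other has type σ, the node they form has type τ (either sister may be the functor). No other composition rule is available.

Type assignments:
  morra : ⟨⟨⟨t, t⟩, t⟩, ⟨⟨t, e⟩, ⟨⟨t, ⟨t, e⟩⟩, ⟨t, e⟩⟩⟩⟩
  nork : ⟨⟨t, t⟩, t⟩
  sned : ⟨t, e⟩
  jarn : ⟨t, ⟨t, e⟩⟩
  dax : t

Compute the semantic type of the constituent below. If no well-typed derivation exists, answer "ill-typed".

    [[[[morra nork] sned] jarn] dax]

e

[morra nork]: functor morra : ⟨⟨⟨t, t⟩, t⟩, ⟨⟨t, e⟩, ⟨⟨t, ⟨t, e⟩⟩, ⟨t, e⟩⟩⟩⟩, argument nork : ⟨⟨t, t⟩, t⟩; result ⟨⟨t, e⟩, ⟨⟨t, ⟨t, e⟩⟩, ⟨t, e⟩⟩⟩.
[[morra nork] sned]: functor [morra nork] : ⟨⟨t, e⟩, ⟨⟨t, ⟨t, e⟩⟩, ⟨t, e⟩⟩⟩, argument sned : ⟨t, e⟩; result ⟨⟨t, ⟨t, e⟩⟩, ⟨t, e⟩⟩.
[[[morra nork] sned] jarn]: functor [[morra nork] sned] : ⟨⟨t, ⟨t, e⟩⟩, ⟨t, e⟩⟩, argument jarn : ⟨t, ⟨t, e⟩⟩; result ⟨t, e⟩.
[[[[morra nork] sned] jarn] dax]: functor [[[morra nork] sned] jarn] : ⟨t, e⟩, argument dax : t; result e.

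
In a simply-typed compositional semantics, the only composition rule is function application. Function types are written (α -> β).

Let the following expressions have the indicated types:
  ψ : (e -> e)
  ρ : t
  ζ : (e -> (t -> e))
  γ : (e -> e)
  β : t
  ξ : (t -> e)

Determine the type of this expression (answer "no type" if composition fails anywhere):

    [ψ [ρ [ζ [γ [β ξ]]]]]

e

[β ξ]: functor ξ : (t -> e), argument β : t; result e.
[γ [β ξ]]: functor γ : (e -> e), argument [β ξ] : e; result e.
[ζ [γ [β ξ]]]: functor ζ : (e -> (t -> e)), argument [γ [β ξ]] : e; result (t -> e).
[ρ [ζ [γ [β ξ]]]]: functor [ζ [γ [β ξ]]] : (t -> e), argument ρ : t; result e.
[ψ [ρ [ζ [γ [β ξ]]]]]: functor ψ : (e -> e), argument [ρ [ζ [γ [β ξ]]]] : e; result e.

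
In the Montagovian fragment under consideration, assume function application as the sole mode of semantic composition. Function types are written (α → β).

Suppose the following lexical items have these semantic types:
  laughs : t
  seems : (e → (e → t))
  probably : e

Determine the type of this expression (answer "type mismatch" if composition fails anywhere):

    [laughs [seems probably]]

type mismatch

[seems probably] — seems of type (e → (e → t)) combines with probably of type e: type (e → t).
[laughs [seems probably]]: t and (e → t) cannot combine by function application — type clash.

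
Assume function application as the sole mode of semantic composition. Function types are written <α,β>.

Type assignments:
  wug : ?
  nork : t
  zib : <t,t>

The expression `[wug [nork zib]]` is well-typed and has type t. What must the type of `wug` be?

<t,t>

[wug [nork zib]] must have type t. The sister [nork zib] has type t; that is not a function onto t, so wug must be the functor, of type <t,t>.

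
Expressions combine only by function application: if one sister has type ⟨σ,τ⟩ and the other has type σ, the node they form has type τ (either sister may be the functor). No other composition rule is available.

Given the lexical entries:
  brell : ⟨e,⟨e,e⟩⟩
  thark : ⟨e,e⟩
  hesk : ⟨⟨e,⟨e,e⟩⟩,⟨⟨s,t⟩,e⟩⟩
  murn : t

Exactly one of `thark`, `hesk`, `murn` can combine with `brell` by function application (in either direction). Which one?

hesk

thark : ⟨e,e⟩ — no; brell wants e, and thark wants e.
hesk — combines: hesk : ⟨⟨e,⟨e,e⟩⟩,⟨⟨s,t⟩,e⟩⟩ takes brell : ⟨e,⟨e,e⟩⟩ as argument, giving ⟨⟨s,t⟩,e⟩.
murn : t — no; brell wants e, and murn wants nothing (atomic).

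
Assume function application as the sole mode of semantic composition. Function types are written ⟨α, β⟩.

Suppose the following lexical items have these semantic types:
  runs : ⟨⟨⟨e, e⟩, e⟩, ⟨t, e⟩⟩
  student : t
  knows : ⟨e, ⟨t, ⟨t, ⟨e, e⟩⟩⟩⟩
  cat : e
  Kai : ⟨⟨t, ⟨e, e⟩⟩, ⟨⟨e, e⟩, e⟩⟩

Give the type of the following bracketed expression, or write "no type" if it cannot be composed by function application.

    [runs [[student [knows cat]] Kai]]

⟨t, e⟩

[knows cat]: functor knows : ⟨e, ⟨t, ⟨t, ⟨e, e⟩⟩⟩⟩, argument cat : e; result ⟨t, ⟨t, ⟨e, e⟩⟩⟩.
[student [knows cat]]: functor [knows cat] : ⟨t, ⟨t, ⟨e, e⟩⟩⟩, argument student : t; result ⟨t, ⟨e, e⟩⟩.
[[student [knows cat]] Kai]: functor Kai : ⟨⟨t, ⟨e, e⟩⟩, ⟨⟨e, e⟩, e⟩⟩, argument [student [knows cat]] : ⟨t, ⟨e, e⟩⟩; result ⟨⟨e, e⟩, e⟩.
[runs [[student [knows cat]] Kai]]: functor runs : ⟨⟨⟨e, e⟩, e⟩, ⟨t, e⟩⟩, argument [[student [knows cat]] Kai] : ⟨⟨e, e⟩, e⟩; result ⟨t, e⟩.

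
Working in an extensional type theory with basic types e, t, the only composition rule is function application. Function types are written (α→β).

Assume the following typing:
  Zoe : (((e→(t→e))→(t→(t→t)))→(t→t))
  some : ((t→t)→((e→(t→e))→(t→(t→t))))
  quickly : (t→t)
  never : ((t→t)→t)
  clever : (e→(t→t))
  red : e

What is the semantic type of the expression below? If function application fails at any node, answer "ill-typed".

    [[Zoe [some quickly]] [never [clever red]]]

t

[some quickly] — some of type ((t→t)→((e→(t→e))→(t→(t→t)))) combines with quickly of type (t→t): type ((e→(t→e))→(t→(t→t))).
[Zoe [some quickly]] — Zoe of type (((e→(t→e))→(t→(t→t)))→(t→t)) combines with [some quickly] of type ((e→(t→e))→(t→(t→t))): type (t→t).
[clever red] — clever of type (e→(t→t)) combines with red of type e: type (t→t).
[never [clever red]] — never of type ((t→t)→t) combines with [clever red] of type (t→t): type t.
[[Zoe [some quickly]] [never [clever red]]] — [Zoe [some quickly]] of type (t→t) combines with [never [clever red]] of type t: type t.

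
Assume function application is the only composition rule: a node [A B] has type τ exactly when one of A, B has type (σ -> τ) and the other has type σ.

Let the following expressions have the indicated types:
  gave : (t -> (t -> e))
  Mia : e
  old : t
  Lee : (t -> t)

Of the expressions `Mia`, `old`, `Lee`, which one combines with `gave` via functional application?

old

Mia : e — gave needs t; Mia needs nothing (atomic); neither fits.
old — combines: gave : (t -> (t -> e)) takes old : t as argument, giving (t -> e).
Lee : (t -> t) — gave needs t; Lee needs t; neither fits.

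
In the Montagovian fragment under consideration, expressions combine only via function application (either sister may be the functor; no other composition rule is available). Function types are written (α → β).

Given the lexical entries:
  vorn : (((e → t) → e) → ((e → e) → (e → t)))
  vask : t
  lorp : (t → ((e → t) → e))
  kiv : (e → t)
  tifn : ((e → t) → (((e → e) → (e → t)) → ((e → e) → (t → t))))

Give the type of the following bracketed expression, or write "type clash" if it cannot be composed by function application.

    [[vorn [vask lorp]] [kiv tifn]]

[vask lorp] — lorp of type (t → ((e → t) → e)) combines with vask of type t: type ((e → t) → e).
[vorn [vask lorp]] — vorn of type (((e → t) → e) → ((e → e) → (e → t))) combines with [vask lorp] of type ((e → t) → e): type ((e → e) → (e → t)).
[kiv tifn] — tifn of type ((e → t) → (((e → e) → (e → t)) → ((e → e) → (t → t)))) combines with kiv of type (e → t): type (((e → e) → (e → t)) → ((e → e) → (t → t))).
[[vorn [vask lorp]] [kiv tifn]] — [kiv tifn] of type (((e → e) → (e → t)) → ((e → e) → (t → t))) combines with [vorn [vask lorp]] of type ((e → e) → (e → t)): type ((e → e) → (t → t)).

((e → e) → (t → t))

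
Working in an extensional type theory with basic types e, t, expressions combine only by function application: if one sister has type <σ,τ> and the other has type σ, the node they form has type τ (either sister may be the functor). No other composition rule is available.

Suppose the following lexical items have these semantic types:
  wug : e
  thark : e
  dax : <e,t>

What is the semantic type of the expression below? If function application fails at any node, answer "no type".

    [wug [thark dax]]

[thark dax]: <e,t> applied to e yields t.
[wug [thark dax]]: e with t — neither is a function whose domain matches the other; composition fails here.

no type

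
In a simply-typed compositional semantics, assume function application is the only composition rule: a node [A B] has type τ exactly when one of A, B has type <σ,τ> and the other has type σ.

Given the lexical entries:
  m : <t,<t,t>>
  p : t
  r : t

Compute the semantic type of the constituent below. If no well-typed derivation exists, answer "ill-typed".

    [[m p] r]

[m p]: m is <t,<t,t>>, p is t; result <t,t>.
[[m p] r]: [m p] is <t,t>, r is t; result t.

t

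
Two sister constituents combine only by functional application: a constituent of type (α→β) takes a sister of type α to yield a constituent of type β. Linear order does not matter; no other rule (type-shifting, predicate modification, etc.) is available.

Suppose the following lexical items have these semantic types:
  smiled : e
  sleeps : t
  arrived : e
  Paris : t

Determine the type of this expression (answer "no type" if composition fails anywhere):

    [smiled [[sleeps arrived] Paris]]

no type

At [sleeps arrived]: neither t nor e can take the other as argument; the node is ill-typed.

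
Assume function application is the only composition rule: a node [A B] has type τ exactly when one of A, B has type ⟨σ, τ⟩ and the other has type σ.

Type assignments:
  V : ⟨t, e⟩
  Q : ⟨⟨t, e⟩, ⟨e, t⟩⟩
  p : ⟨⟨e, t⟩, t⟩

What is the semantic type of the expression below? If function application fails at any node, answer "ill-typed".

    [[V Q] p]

t

[V Q]: ⟨⟨t, e⟩, ⟨e, t⟩⟩ applied to ⟨t, e⟩ yields ⟨e, t⟩.
[[V Q] p]: ⟨⟨e, t⟩, t⟩ applied to ⟨e, t⟩ yields t.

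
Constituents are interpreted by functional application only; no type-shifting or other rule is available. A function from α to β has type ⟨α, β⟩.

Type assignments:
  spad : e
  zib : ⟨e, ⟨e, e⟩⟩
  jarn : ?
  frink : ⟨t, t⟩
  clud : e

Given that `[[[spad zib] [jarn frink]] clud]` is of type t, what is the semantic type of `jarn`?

⟨⟨t, t⟩, ⟨⟨e, e⟩, ⟨e, t⟩⟩⟩

For [[[spad zib] [jarn frink]] clud] to have type t with clud of type e, [[spad zib] [jarn frink]] must be the function: [[spad zib] [jarn frink]] : ⟨e, t⟩.
For [[spad zib] [jarn frink]] to have type ⟨e, t⟩ with [spad zib] of type ⟨e, e⟩, [jarn frink] must be the function: [jarn frink] : ⟨⟨e, e⟩, ⟨e, t⟩⟩.
For [jarn frink] to have type ⟨⟨e, e⟩, ⟨e, t⟩⟩ with frink of type ⟨t, t⟩, jarn must be the function: jarn : ⟨⟨t, t⟩, ⟨⟨e, e⟩, ⟨e, t⟩⟩⟩.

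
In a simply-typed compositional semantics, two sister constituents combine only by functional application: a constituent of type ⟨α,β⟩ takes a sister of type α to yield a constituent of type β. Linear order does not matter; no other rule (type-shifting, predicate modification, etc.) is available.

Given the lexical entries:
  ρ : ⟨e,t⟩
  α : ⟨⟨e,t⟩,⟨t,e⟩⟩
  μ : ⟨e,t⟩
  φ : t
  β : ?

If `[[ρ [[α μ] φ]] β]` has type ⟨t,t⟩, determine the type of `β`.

[[ρ [[α μ] φ]] β] must have type ⟨t,t⟩. The sister [ρ [[α μ] φ]] has type t; that is not a function onto ⟨t,t⟩, so β must be the functor, of type ⟨t,⟨t,t⟩⟩.

⟨t,⟨t,t⟩⟩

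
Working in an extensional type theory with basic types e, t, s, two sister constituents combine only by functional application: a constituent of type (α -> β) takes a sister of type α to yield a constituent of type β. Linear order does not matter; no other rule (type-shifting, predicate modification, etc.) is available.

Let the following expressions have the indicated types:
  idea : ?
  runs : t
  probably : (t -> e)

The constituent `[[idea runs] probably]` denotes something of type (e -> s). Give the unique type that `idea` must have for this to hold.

(t -> ((t -> e) -> (e -> s)))

At [[idea runs] probably] (required: (e -> s)): probably is (t -> e), which is not a function with range (e -> s); hence [idea runs] is the functor — type ((t -> e) -> (e -> s)).
At [idea runs] (required: ((t -> e) -> (e -> s))): runs is t, which is not a function with range ((t -> e) -> (e -> s)); hence idea is the functor — type (t -> ((t -> e) -> (e -> s))).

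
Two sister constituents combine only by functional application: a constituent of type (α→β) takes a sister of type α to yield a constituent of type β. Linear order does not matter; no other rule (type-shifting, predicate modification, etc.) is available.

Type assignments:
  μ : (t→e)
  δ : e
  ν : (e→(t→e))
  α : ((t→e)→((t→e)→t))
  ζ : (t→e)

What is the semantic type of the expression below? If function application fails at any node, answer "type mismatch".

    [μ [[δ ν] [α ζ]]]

e

[δ ν]: functor ν : (e→(t→e)), argument δ : e; result (t→e).
[α ζ]: functor α : ((t→e)→((t→e)→t)), argument ζ : (t→e); result ((t→e)→t).
[[δ ν] [α ζ]]: functor [α ζ] : ((t→e)→t), argument [δ ν] : (t→e); result t.
[μ [[δ ν] [α ζ]]]: functor μ : (t→e), argument [[δ ν] [α ζ]] : t; result e.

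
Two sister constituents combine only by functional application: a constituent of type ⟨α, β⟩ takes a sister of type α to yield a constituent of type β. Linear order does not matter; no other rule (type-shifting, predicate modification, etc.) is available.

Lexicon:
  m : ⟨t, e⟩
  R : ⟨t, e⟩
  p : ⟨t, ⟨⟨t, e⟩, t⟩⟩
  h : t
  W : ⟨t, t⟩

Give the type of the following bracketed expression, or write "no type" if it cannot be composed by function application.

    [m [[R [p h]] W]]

e

[p h]: ⟨t, ⟨⟨t, e⟩, t⟩⟩ applied to t yields ⟨⟨t, e⟩, t⟩.
[R [p h]]: ⟨⟨t, e⟩, t⟩ applied to ⟨t, e⟩ yields t.
[[R [p h]] W]: ⟨t, t⟩ applied to t yields t.
[m [[R [p h]] W]]: ⟨t, e⟩ applied to t yields e.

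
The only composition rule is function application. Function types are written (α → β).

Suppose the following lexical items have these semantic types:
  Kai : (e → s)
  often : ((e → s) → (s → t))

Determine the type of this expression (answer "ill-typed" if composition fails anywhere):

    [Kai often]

(s → t)

At [Kai often], often : ((e → s) → (s → t)) takes Kai : (e → s), giving (s → t).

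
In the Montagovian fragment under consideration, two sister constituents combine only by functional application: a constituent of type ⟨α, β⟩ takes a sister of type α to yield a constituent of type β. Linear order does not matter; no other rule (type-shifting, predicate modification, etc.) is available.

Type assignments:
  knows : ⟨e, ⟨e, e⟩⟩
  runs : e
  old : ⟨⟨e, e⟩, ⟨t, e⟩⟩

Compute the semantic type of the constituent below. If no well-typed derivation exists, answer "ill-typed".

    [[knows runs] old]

[knows runs]: ⟨e, ⟨e, e⟩⟩ applied to e yields ⟨e, e⟩.
[[knows runs] old]: ⟨⟨e, e⟩, ⟨t, e⟩⟩ applied to ⟨e, e⟩ yields ⟨t, e⟩.

⟨t, e⟩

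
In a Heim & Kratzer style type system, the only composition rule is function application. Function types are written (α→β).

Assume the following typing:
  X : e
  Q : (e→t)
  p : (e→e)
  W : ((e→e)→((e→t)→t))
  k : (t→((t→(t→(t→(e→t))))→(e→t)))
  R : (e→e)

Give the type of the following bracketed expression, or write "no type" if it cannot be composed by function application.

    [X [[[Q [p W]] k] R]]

no type

[p W] — W of type ((e→e)→((e→t)→t)) combines with p of type (e→e): type ((e→t)→t).
[Q [p W]] — [p W] of type ((e→t)→t) combines with Q of type (e→t): type t.
[[Q [p W]] k] — k of type (t→((t→(t→(t→(e→t))))→(e→t))) combines with [Q [p W]] of type t: type ((t→(t→(t→(e→t))))→(e→t)).
[[[Q [p W]] k] R]: ((t→(t→(t→(e→t))))→(e→t)) with (e→e) — neither is a function whose domain matches the other; composition fails here.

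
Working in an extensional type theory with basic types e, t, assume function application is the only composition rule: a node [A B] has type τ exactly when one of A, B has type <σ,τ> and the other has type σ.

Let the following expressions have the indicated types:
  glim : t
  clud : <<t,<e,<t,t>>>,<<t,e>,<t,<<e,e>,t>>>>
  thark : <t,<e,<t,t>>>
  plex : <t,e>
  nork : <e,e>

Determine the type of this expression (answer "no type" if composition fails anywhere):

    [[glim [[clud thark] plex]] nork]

t

[clud thark]: clud is <<t,<e,<t,t>>>,<<t,e>,<t,<<e,e>,t>>>>, thark is <t,<e,<t,t>>>; result <<t,e>,<t,<<e,e>,t>>>.
[[clud thark] plex]: [clud thark] is <<t,e>,<t,<<e,e>,t>>>, plex is <t,e>; result <t,<<e,e>,t>>.
[glim [[clud thark] plex]]: [[clud thark] plex] is <t,<<e,e>,t>>, glim is t; result <<e,e>,t>.
[[glim [[clud thark] plex]] nork]: [glim [[clud thark] plex]] is <<e,e>,t>, nork is <e,e>; result t.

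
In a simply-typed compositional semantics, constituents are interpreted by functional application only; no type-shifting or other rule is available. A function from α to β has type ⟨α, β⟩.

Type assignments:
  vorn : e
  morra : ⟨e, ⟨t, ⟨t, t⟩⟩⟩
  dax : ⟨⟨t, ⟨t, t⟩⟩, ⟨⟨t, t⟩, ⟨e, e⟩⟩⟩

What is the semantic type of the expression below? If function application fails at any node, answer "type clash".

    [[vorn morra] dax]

⟨⟨t, t⟩, ⟨e, e⟩⟩

[vorn morra]: morra is ⟨e, ⟨t, ⟨t, t⟩⟩⟩, vorn is e; result ⟨t, ⟨t, t⟩⟩.
[[vorn morra] dax]: dax is ⟨⟨t, ⟨t, t⟩⟩, ⟨⟨t, t⟩, ⟨e, e⟩⟩⟩, [vorn morra] is ⟨t, ⟨t, t⟩⟩; result ⟨⟨t, t⟩, ⟨e, e⟩⟩.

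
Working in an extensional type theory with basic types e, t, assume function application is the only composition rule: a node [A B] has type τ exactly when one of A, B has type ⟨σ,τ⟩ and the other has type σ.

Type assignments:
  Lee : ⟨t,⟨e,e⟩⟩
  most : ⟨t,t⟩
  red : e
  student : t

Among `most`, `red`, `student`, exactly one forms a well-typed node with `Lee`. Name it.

most : ⟨t,t⟩ — neither side's domain matches the other.
red : e — neither side's domain matches the other.
student — combines: Lee : ⟨t,⟨e,e⟩⟩ takes student : t as argument, giving ⟨e,e⟩.

student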